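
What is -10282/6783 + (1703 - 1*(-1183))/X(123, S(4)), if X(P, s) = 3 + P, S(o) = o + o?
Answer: 145081/6783 ≈ 21.389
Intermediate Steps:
S(o) = 2*o
-10282/6783 + (1703 - 1*(-1183))/X(123, S(4)) = -10282/6783 + (1703 - 1*(-1183))/(3 + 123) = -10282*1/6783 + (1703 + 1183)/126 = -10282/6783 + 2886*(1/126) = -10282/6783 + 481/21 = 145081/6783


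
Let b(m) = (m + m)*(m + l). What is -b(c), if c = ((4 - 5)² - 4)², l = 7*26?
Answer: -3438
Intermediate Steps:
l = 182
c = 9 (c = ((-1)² - 4)² = (1 - 4)² = (-3)² = 9)
b(m) = 2*m*(182 + m) (b(m) = (m + m)*(m + 182) = (2*m)*(182 + m) = 2*m*(182 + m))
-b(c) = -2*9*(182 + 9) = -2*9*191 = -1*3438 = -3438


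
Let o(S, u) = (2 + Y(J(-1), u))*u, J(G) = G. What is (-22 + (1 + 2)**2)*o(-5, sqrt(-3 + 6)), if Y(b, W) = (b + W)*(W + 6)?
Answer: -195 + 13*sqrt(3) ≈ -172.48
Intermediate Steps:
Y(b, W) = (6 + W)*(W + b) (Y(b, W) = (W + b)*(6 + W) = (6 + W)*(W + b))
o(S, u) = u*(-4 + u**2 + 5*u) (o(S, u) = (2 + (u**2 + 6*u + 6*(-1) + u*(-1)))*u = (2 + (u**2 + 6*u - 6 - u))*u = (2 + (-6 + u**2 + 5*u))*u = (-4 + u**2 + 5*u)*u = u*(-4 + u**2 + 5*u))
(-22 + (1 + 2)**2)*o(-5, sqrt(-3 + 6)) = (-22 + (1 + 2)**2)*(sqrt(-3 + 6)*(-4 + (sqrt(-3 + 6))**2 + 5*sqrt(-3 + 6))) = (-22 + 3**2)*(sqrt(3)*(-4 + (sqrt(3))**2 + 5*sqrt(3))) = (-22 + 9)*(sqrt(3)*(-4 + 3 + 5*sqrt(3))) = -13*sqrt(3)*(-1 + 5*sqrt(3))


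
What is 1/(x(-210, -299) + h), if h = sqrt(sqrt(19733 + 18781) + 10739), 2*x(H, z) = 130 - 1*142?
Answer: -1/(6 - sqrt(10739 + 7*sqrt(786))) ≈ 0.010145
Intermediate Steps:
x(H, z) = -6 (x(H, z) = (130 - 1*142)/2 = (130 - 142)/2 = (1/2)*(-12) = -6)
h = sqrt(10739 + 7*sqrt(786)) (h = sqrt(sqrt(38514) + 10739) = sqrt(7*sqrt(786) + 10739) = sqrt(10739 + 7*sqrt(786)) ≈ 104.57)
1/(x(-210, -299) + h) = 1/(-6 + sqrt(10739 + 7*sqrt(786)))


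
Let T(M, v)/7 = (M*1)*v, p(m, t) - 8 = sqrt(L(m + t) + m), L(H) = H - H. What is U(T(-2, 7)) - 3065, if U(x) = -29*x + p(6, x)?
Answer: -215 + sqrt(6) ≈ -212.55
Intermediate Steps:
L(H) = 0
p(m, t) = 8 + sqrt(m) (p(m, t) = 8 + sqrt(0 + m) = 8 + sqrt(m))
T(M, v) = 7*M*v (T(M, v) = 7*((M*1)*v) = 7*(M*v) = 7*M*v)
U(x) = 8 + sqrt(6) - 29*x (U(x) = -29*x + (8 + sqrt(6)) = 8 + sqrt(6) - 29*x)
U(T(-2, 7)) - 3065 = (8 + sqrt(6) - 203*(-2)*7) - 3065 = (8 + sqrt(6) - 29*(-98)) - 3065 = (8 + sqrt(6) + 2842) - 3065 = (2850 + sqrt(6)) - 3065 = -215 + sqrt(6)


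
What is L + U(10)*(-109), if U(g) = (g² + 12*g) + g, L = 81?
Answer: -24989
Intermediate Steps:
U(g) = g² + 13*g
L + U(10)*(-109) = 81 + (10*(13 + 10))*(-109) = 81 + (10*23)*(-109) = 81 + 230*(-109) = 81 - 25070 = -24989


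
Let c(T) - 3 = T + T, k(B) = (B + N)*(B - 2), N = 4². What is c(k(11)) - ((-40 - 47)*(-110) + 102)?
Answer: -9183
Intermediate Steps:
N = 16
k(B) = (-2 + B)*(16 + B) (k(B) = (B + 16)*(B - 2) = (16 + B)*(-2 + B) = (-2 + B)*(16 + B))
c(T) = 3 + 2*T (c(T) = 3 + (T + T) = 3 + 2*T)
c(k(11)) - ((-40 - 47)*(-110) + 102) = (3 + 2*(-32 + 11² + 14*11)) - ((-40 - 47)*(-110) + 102) = (3 + 2*(-32 + 121 + 154)) - (-87*(-110) + 102) = (3 + 2*243) - (9570 + 102) = (3 + 486) - 1*9672 = 489 - 9672 = -9183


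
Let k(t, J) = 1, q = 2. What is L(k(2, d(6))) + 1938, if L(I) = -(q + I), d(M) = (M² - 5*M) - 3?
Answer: 1935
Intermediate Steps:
d(M) = -3 + M² - 5*M
L(I) = -2 - I (L(I) = -(2 + I) = -2 - I)
L(k(2, d(6))) + 1938 = (-2 - 1*1) + 1938 = (-2 - 1) + 1938 = -3 + 1938 = 1935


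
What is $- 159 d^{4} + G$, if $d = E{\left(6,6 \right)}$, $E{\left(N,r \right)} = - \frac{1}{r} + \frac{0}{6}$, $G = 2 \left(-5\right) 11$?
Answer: $- \frac{47573}{432} \approx -110.12$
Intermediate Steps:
$G = -110$ ($G = \left(-10\right) 11 = -110$)
$E{\left(N,r \right)} = - \frac{1}{r}$ ($E{\left(N,r \right)} = - \frac{1}{r} + 0 \cdot \frac{1}{6} = - \frac{1}{r} + 0 = - \frac{1}{r}$)
$d = - \frac{1}{6} \approx -0.16667$
$- 159 d^{4} + G = - 159 \left(- \frac{1}{6}\right)^{4} - 110 = \left(-159\right) \frac{1}{1296} - 110 = - \frac{53}{432} - 110 = - \frac{47573}{432}$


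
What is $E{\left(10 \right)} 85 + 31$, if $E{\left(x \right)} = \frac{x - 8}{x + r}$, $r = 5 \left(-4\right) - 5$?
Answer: $\frac{59}{3} \approx 19.667$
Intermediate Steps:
$r = -25$ ($r = -20 - 5 = -25$)
$E{\left(x \right)} = \frac{-8 + x}{-25 + x}$ ($E{\left(x \right)} = \frac{x - 8}{x - 25} = \frac{-8 + x}{-25 + x}$)
$E{\left(10 \right)} 85 + 31 = \frac{-8 + 10}{-25 + 10} \cdot 85 + 31 = \frac{1}{-15} \cdot 2 \cdot 85 + 31 = \left(- \frac{1}{15}\right) 2 \cdot 85 + 31 = \left(- \frac{2}{15}\right) 85 + 31 = - \frac{34}{3} + 31 = \frac{59}{3}$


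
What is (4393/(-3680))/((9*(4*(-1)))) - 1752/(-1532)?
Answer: 2596033/2206080 ≈ 1.1768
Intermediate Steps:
(4393/(-3680))/((9*(4*(-1)))) - 1752/(-1532) = (4393*(-1/3680))/((9*(-4))) - 1752*(-1/1532) = -191/160/(-36) + 438/383 = -191/160*(-1/36) + 438/383 = 191/5760 + 438/383 = 2596033/2206080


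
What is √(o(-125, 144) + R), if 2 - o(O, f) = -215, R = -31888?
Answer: 9*I*√391 ≈ 177.96*I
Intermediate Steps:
o(O, f) = 217 (o(O, f) = 2 - 1*(-215) = 2 + 215 = 217)
√(o(-125, 144) + R) = √(217 - 31888) = √(-31671) = 9*I*√391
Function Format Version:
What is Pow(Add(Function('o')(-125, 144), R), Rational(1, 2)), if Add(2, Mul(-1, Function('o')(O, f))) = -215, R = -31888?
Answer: Mul(9, I, Pow(391, Rational(1, 2))) ≈ Mul(177.96, I)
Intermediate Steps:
Function('o')(O, f) = 217 (Function('o')(O, f) = Add(2, Mul(-1, -215)) = Add(2, 215) = 217)
Pow(Add(Function('o')(-125, 144), R), Rational(1, 2)) = Pow(Add(217, -31888), Rational(1, 2)) = Pow(-31671, Rational(1, 2)) = Mul(9, I, Pow(391, Rational(1, 2)))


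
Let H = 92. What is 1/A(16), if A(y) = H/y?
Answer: 4/23 ≈ 0.17391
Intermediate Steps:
A(y) = 92/y
1/A(16) = 1/(92/16) = 1/(92*(1/16)) = 1/(23/4) = 4/23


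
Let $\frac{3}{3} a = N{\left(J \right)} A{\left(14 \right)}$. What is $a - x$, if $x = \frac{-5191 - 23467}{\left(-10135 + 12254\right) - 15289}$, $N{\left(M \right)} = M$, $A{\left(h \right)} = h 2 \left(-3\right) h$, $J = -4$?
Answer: $\frac{30961511}{6585} \approx 4701.8$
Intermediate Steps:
$A{\left(h \right)} = - 6 h^{2}$ ($A{\left(h \right)} = h \left(- 6 h\right) = - 6 h^{2}$)
$x = \frac{14329}{6585}$ ($x = - \frac{28658}{2119 - 15289} = - \frac{28658}{-13170} = \left(-28658\right) \left(- \frac{1}{13170}\right) = \frac{14329}{6585} \approx 2.176$)
$a = 4704$ ($a = - 4 \left(- 6 \cdot 14^{2}\right) = - 4 \left(\left(-6\right) 196\right) = \left(-4\right) \left(-1176\right) = 4704$)
$a - x = 4704 - \frac{14329}{6585} = \frac{30961511}{6585}$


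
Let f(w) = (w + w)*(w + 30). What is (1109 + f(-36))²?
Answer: 2374681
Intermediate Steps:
f(w) = 2*w*(30 + w) (f(w) = (2*w)*(30 + w) = 2*w*(30 + w))
(1109 + f(-36))² = (1109 + 2*(-36)*(30 - 36))² = (1109 + 2*(-36)*(-6))² = (1109 + 432)² = 1541² = 2374681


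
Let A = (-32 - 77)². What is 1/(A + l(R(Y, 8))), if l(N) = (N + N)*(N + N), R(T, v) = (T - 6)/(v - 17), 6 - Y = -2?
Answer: 81/962377 ≈ 8.4167e-5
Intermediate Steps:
Y = 8 (Y = 6 - 1*(-2) = 6 + 2 = 8)
R(T, v) = (-6 + T)/(-17 + v)
l(N) = 4*N² (l(N) = (2*N)*(2*N) = 4*N²)
A = 11881 (A = (-109)² = 11881)
1/(A + l(R(Y, 8))) = 1/(11881 + 4*((-6 + 8)/(-17 + 8))²) = 1/(11881 + 4*(2/(-9))²) = 1/(11881 + 4*(-⅑*2)²) = 1/(11881 + 4*(-2/9)²) = 1/(11881 + 4*(4/81)) = 1/(11881 + 16/81) = 1/(962377/81) = 81/962377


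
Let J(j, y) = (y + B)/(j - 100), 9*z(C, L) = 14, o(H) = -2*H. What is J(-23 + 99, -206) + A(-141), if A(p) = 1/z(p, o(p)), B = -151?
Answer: 869/56 ≈ 15.518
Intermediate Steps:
z(C, L) = 14/9 (z(C, L) = (⅑)*14 = 14/9)
J(j, y) = (-151 + y)/(-100 + j) (J(j, y) = (y - 151)/(j - 100) = (-151 + y)/(-100 + j))
A(p) = 9/14 (A(p) = 1/(14/9) = 9/14)
J(-23 + 99, -206) + A(-141) = (-151 - 206)/(-100 + (-23 + 99)) + 9/14 = -357/(-100 + 76) + 9/14 = -357/(-24) + 9/14 = -1/24*(-357) + 9/14 = 119/8 + 9/14 = 869/56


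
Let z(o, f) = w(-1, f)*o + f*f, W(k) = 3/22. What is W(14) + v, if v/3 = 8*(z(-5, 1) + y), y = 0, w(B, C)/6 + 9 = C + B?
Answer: 143091/22 ≈ 6504.1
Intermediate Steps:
w(B, C) = -54 + 6*B + 6*C (w(B, C) = -54 + 6*(C + B) = -54 + 6*(B + C) = -54 + (6*B + 6*C) = -54 + 6*B + 6*C)
W(k) = 3/22 (W(k) = 3*(1/22) = 3/22)
z(o, f) = f**2 + o*(-60 + 6*f) (z(o, f) = (-54 + 6*(-1) + 6*f)*o + f*f = (-54 - 6 + 6*f)*o + f**2 = (-60 + 6*f)*o + f**2 = o*(-60 + 6*f) + f**2 = f**2 + o*(-60 + 6*f))
v = 6504 (v = 3*(8*((1**2 + 6*(-5)*(-10 + 1)) + 0)) = 3*(8*((1 + 6*(-5)*(-9)) + 0)) = 3*(8*((1 + 270) + 0)) = 3*(8*(271 + 0)) = 3*(8*271) = 3*2168 = 6504)
W(14) + v = 3/22 + 6504 = 143091/22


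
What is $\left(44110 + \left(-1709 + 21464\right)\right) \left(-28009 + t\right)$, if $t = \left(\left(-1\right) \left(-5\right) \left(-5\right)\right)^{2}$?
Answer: $-1748879160$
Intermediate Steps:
$t = 625$ ($t = \left(5 \left(-5\right)\right)^{2} = \left(-25\right)^{2} = 625$)
$\left(44110 + \left(-1709 + 21464\right)\right) \left(-28009 + t\right) = \left(44110 + \left(-1709 + 21464\right)\right) \left(-28009 + 625\right) = \left(44110 + 19755\right) \left(-27384\right) = 63865 \left(-27384\right) = -1748879160$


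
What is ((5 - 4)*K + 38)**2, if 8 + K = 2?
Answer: 1024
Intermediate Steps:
K = -6 (K = -8 + 2 = -6)
((5 - 4)*K + 38)**2 = ((5 - 4)*(-6) + 38)**2 = (1*(-6) + 38)**2 = (-6 + 38)**2 = 32**2 = 1024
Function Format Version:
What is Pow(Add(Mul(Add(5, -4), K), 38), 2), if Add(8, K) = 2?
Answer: 1024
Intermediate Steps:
K = -6 (K = Add(-8, 2) = -6)
Pow(Add(Mul(Add(5, -4), K), 38), 2) = Pow(Add(Mul(Add(5, -4), -6), 38), 2) = Pow(Add(Mul(1, -6), 38), 2) = Pow(Add(-6, 38), 2) = Pow(32, 2) = 1024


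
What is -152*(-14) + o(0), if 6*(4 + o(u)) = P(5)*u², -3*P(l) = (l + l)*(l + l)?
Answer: 2124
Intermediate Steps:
P(l) = -4*l²/3 (P(l) = -(l + l)*(l + l)/3 = -2*l*2*l/3 = -4*l²/3)
o(u) = -4 - 50*u²/9 (o(u) = -4 + ((-4/3*5²)*u²)/6 = -4 + ((-4/3*25)*u²)/6 = -4 + (-100*u²/3)/6 = -4 - 50*u²/9)
-152*(-14) + o(0) = -152*(-14) + (-4 - 50/9*0²) = 2128 + (-4 - 50/9*0) = 2128 + (-4 + 0) = 2128 - 4 = 2124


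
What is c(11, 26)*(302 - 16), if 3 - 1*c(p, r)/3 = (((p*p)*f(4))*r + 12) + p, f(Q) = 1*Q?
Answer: -10814232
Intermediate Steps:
f(Q) = Q
c(p, r) = -27 - 3*p - 12*r*p**2 (c(p, r) = 9 - 3*((((p*p)*4)*r + 12) + p) = 9 - 3*(((p**2*4)*r + 12) + p) = 9 - 3*(((4*p**2)*r + 12) + p) = 9 - 3*((4*r*p**2 + 12) + p) = 9 - 3*((12 + 4*r*p**2) + p) = 9 - 3*(12 + p + 4*r*p**2) = 9 + (-36 - 3*p - 12*r*p**2) = -27 - 3*p - 12*r*p**2)
c(11, 26)*(302 - 16) = (-27 - 3*11 - 12*26*11**2)*(302 - 16) = (-27 - 33 - 12*26*121)*286 = (-27 - 33 - 37752)*286 = -37812*286 = -10814232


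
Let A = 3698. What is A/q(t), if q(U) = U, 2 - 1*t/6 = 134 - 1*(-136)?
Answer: -1849/804 ≈ -2.2998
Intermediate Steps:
t = -1608 (t = 12 - 6*(134 - 1*(-136)) = 12 - 6*(134 + 136) = 12 - 6*270 = 12 - 1620 = -1608)
A/q(t) = 3698/(-1608) = 3698*(-1/1608) = -1849/804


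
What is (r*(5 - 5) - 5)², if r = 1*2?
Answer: 25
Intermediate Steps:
r = 2
(r*(5 - 5) - 5)² = (2*(5 - 5) - 5)² = (2*0 - 5)² = (0 - 5)² = (-5)² = 25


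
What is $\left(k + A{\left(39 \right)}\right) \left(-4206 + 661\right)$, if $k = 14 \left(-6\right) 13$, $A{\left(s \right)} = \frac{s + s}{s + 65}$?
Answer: $\frac{15473925}{4} \approx 3.8685 \cdot 10^{6}$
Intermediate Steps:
$A{\left(s \right)} = \frac{2 s}{65 + s}$
$k = -1092$ ($k = \left(-84\right) 13 = -1092$)
$\left(k + A{\left(39 \right)}\right) \left(-4206 + 661\right) = \left(-1092 + 2 \cdot 39 \frac{1}{65 + 39}\right) \left(-4206 + 661\right) = \left(-1092 + 2 \cdot 39 \cdot \frac{1}{104}\right) \left(-3545\right) = \left(-1092 + \frac{3}{4}\right) \left(-3545\right) = \left(- \frac{4365}{4}\right) \left(-3545\right) = \frac{15473925}{4}$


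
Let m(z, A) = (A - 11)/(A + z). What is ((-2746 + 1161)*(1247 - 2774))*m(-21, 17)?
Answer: -7260885/2 ≈ -3.6304e+6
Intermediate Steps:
m(z, A) = (-11 + A)/(A + z)
((-2746 + 1161)*(1247 - 2774))*m(-21, 17) = ((-2746 + 1161)*(1247 - 2774))*((-11 + 17)/(17 - 21)) = (-1585*(-1527))*(6/(-4)) = 2420295*(-¼*6) = 2420295*(-3/2) = -7260885/2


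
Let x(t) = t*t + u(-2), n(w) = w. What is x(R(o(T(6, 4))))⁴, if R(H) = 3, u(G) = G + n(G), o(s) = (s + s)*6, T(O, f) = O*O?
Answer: 625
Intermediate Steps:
T(O, f) = O²
o(s) = 12*s (o(s) = (2*s)*6 = 12*s)
u(G) = 2*G (u(G) = G + G = 2*G)
x(t) = -4 + t² (x(t) = t*t + 2*(-2) = t² - 4 = -4 + t²)
x(R(o(T(6, 4))))⁴ = (-4 + 3²)⁴ = (-4 + 9)⁴ = 5⁴ = 625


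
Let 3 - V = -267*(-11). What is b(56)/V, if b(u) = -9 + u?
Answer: -47/2934 ≈ -0.016019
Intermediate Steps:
V = -2934 (V = 3 - (-267)*(-11) = 3 - 1*2937 = 3 - 2937 = -2934)
b(56)/V = (-9 + 56)/(-2934) = 47*(-1/2934) = -47/2934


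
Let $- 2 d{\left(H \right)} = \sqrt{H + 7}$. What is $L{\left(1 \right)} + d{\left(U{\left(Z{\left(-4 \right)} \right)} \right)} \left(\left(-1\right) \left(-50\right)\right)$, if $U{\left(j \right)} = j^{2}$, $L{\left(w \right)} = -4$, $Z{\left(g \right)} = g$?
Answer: $-4 - 25 \sqrt{23} \approx -123.9$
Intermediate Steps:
$d{\left(H \right)} = - \frac{\sqrt{7 + H}}{2}$ ($d{\left(H \right)} = - \frac{\sqrt{H + 7}}{2} = - \frac{\sqrt{7 + H}}{2}$)
$L{\left(1 \right)} + d{\left(U{\left(Z{\left(-4 \right)} \right)} \right)} \left(\left(-1\right) \left(-50\right)\right) = -4 + - \frac{\sqrt{7 + \left(-4\right)^{2}}}{2} \left(\left(-1\right) \left(-50\right)\right) = -4 + - \frac{\sqrt{7 + 16}}{2} \cdot 50 = -4 + - \frac{\sqrt{23}}{2} \cdot 50 = -4 - 25 \sqrt{23}$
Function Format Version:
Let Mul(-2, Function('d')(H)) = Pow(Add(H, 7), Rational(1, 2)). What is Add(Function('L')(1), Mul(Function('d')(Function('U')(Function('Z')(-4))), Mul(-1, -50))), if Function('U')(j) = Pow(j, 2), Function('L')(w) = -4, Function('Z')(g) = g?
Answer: Add(-4, Mul(-25, Pow(23, Rational(1, 2)))) ≈ -123.90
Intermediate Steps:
Function('d')(H) = Mul(Rational(-1, 2), Pow(Add(7, H), Rational(1, 2))) (Function('d')(H) = Mul(Rational(-1, 2), Pow(Add(H, 7), Rational(1, 2))) = Mul(Rational(-1, 2), Pow(Add(7, H), Rational(1, 2))))
Add(Function('L')(1), Mul(Function('d')(Function('U')(Function('Z')(-4))), Mul(-1, -50))) = Add(-4, Mul(Mul(Rational(-1, 2), Pow(Add(7, Pow(-4, 2)), Rational(1, 2))), Mul(-1, -50))) = Add(-4, Mul(Mul(Rational(-1, 2), Pow(Add(7, 16), Rational(1, 2))), 50)) = Add(-4, Mul(Mul(Rational(-1, 2), Pow(23, Rational(1, 2))), 50)) = Add(-4, Mul(-25, Pow(23, Rational(1, 2))))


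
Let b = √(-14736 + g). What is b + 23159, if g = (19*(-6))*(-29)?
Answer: 23159 + 3*I*√1270 ≈ 23159.0 + 106.91*I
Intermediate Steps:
g = 3306 (g = -114*(-29) = 3306)
b = 3*I*√1270 (b = √(-14736 + 3306) = √(-11430) = 3*I*√1270 ≈ 106.91*I)
b + 23159 = 3*I*√1270 + 23159 = 23159 + 3*I*√1270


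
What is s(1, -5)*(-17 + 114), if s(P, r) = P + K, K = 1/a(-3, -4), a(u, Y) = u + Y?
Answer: 582/7 ≈ 83.143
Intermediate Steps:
a(u, Y) = Y + u
K = -⅐ (K = 1/(-4 - 3) = 1/(-7) = -⅐ ≈ -0.14286)
s(P, r) = -⅐ + P (s(P, r) = P - ⅐ = -⅐ + P)
s(1, -5)*(-17 + 114) = (-⅐ + 1)*(-17 + 114) = (6/7)*97 = 582/7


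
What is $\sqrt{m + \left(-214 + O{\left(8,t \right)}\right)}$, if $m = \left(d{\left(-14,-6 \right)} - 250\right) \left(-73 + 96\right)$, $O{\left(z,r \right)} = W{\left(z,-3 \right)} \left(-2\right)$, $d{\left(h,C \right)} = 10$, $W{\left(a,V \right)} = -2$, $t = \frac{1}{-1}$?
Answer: $i \sqrt{5730} \approx 75.697 i$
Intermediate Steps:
$t = -1$
$O{\left(z,r \right)} = 4$ ($O{\left(z,r \right)} = \left(-2\right) \left(-2\right) = 4$)
$m = -5520$ ($m = \left(10 - 250\right) \left(-73 + 96\right) = \left(-240\right) 23 = -5520$)
$\sqrt{m + \left(-214 + O{\left(8,t \right)}\right)} = \sqrt{-5520 + \left(-214 + 4\right)} = \sqrt{-5520 - 210} = \sqrt{-5730} = i \sqrt{5730}$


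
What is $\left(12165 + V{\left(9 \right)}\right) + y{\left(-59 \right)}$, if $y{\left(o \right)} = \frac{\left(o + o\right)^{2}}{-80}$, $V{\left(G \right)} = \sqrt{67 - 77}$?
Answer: $\frac{239819}{20} + i \sqrt{10} \approx 11991.0 + 3.1623 i$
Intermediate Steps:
$V{\left(G \right)} = i \sqrt{10}$ ($V{\left(G \right)} = \sqrt{-10} = i \sqrt{10}$)
$y{\left(o \right)} = - \frac{o^{2}}{20}$ ($y{\left(o \right)} = \left(2 o\right)^{2} \left(- \frac{1}{80}\right) = 4 o^{2} \left(- \frac{1}{80}\right) = - \frac{o^{2}}{20}$)
$\left(12165 + V{\left(9 \right)}\right) + y{\left(-59 \right)} = \left(12165 + i \sqrt{10}\right) - \frac{\left(-59\right)^{2}}{20} = \left(12165 + i \sqrt{10}\right) - \frac{3481}{20} = \frac{239819}{20} + i \sqrt{10}$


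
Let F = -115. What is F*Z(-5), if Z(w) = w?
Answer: 575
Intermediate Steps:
F*Z(-5) = -115*(-5) = 575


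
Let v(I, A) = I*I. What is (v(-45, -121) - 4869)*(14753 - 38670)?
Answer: 68019948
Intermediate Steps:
v(I, A) = I²
(v(-45, -121) - 4869)*(14753 - 38670) = ((-45)² - 4869)*(14753 - 38670) = (2025 - 4869)*(-23917) = -2844*(-23917) = 68019948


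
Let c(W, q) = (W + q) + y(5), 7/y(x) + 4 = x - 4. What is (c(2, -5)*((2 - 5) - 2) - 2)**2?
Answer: 5476/9 ≈ 608.44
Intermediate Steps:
y(x) = 7/(-8 + x) (y(x) = 7/(-4 + (x - 4)) = 7/(-4 + (-4 + x)) = 7/(-8 + x))
c(W, q) = -7/3 + W + q (c(W, q) = (W + q) + 7/(-8 + 5) = (W + q) + 7/(-3) = (W + q) + 7*(-1/3) = (W + q) - 7/3 = -7/3 + W + q)
(c(2, -5)*((2 - 5) - 2) - 2)**2 = ((-7/3 + 2 - 5)*((2 - 5) - 2) - 2)**2 = (-16*(-3 - 2)/3 - 2)**2 = (-16/3*(-5) - 2)**2 = (80/3 - 2)**2 = (74/3)**2 = 5476/9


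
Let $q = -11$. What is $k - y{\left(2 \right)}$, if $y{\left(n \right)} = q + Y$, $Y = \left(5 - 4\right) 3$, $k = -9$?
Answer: $-1$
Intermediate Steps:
$Y = 3$ ($Y = 1 \cdot 3 = 3$)
$y{\left(n \right)} = -8$ ($y{\left(n \right)} = -11 + 3 = -8$)
$k - y{\left(2 \right)} = -9 - -8 = -9 + 8 = -1$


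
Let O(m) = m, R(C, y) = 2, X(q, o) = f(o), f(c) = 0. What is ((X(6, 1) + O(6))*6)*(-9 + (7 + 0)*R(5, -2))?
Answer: 180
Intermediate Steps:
X(q, o) = 0
((X(6, 1) + O(6))*6)*(-9 + (7 + 0)*R(5, -2)) = ((0 + 6)*6)*(-9 + (7 + 0)*2) = (6*6)*(-9 + 7*2) = 36*(-9 + 14) = 36*5 = 180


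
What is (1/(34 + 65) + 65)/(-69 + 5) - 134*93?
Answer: -19741417/1584 ≈ -12463.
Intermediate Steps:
(1/(34 + 65) + 65)/(-69 + 5) - 134*93 = (1/99 + 65)/(-64) - 12462 = (1/99 + 65)*(-1/64) - 12462 = (6436/99)*(-1/64) - 12462 = -1609/1584 - 12462 = -19741417/1584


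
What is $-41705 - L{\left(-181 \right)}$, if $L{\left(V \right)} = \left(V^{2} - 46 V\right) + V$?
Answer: $-82611$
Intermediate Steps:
$L{\left(V \right)} = V^{2} - 45 V$
$-41705 - L{\left(-181 \right)} = -41705 - - 181 \left(-45 - 181\right) = -41705 - \left(-181\right) \left(-226\right) = -41705 - 40906 = -82611$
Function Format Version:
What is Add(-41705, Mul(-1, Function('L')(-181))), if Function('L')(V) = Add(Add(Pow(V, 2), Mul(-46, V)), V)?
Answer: -82611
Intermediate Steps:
Function('L')(V) = Add(Pow(V, 2), Mul(-45, V))
Add(-41705, Mul(-1, Function('L')(-181))) = Add(-41705, Mul(-1, Mul(-181, Add(-45, -181)))) = Add(-41705, Mul(-1, Mul(-181, -226))) = Add(-41705, Mul(-1, 40906)) = Add(-41705, -40906) = -82611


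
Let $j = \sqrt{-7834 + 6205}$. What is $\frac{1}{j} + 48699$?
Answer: $48699 - \frac{i \sqrt{181}}{543} \approx 48699.0 - 0.024776 i$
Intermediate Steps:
$j = 3 i \sqrt{181}$ ($j = \sqrt{-1629} = 3 i \sqrt{181} \approx 40.361 i$)
$\frac{1}{j} + 48699 = \frac{1}{3 i \sqrt{181}} + 48699 = - \frac{i \sqrt{181}}{543} + 48699 = 48699 - \frac{i \sqrt{181}}{543}$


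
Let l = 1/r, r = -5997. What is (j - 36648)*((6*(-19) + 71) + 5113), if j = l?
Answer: -371424916330/1999 ≈ -1.8581e+8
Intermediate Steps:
l = -1/5997 (l = 1/(-5997) = -1/5997 ≈ -0.00016675)
j = -1/5997 ≈ -0.00016675
(j - 36648)*((6*(-19) + 71) + 5113) = (-1/5997 - 36648)*((6*(-19) + 71) + 5113) = -219778057*((-114 + 71) + 5113)/5997 = -219778057*(-43 + 5113)/5997 = -219778057/5997*5070 = -371424916330/1999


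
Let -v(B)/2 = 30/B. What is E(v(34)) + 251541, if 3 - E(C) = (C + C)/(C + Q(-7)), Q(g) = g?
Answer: 37479996/149 ≈ 2.5154e+5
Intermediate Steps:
v(B) = -60/B
E(C) = 3 - 2*C/(-7 + C) (E(C) = 3 - (C + C)/(C - 7) = 3 - 2*C/(-7 + C))
E(v(34)) + 251541 = (-21 - 60/34)/(-7 - 60/34) + 251541 = (-21 - 60*1/34)/(-7 - 60*1/34) + 251541 = (-21 - 30/17)/(-7 - 30/17) + 251541 = -387/17/(-149/17) + 251541 = -17/149*(-387/17) + 251541 = 387/149 + 251541 = 37479996/149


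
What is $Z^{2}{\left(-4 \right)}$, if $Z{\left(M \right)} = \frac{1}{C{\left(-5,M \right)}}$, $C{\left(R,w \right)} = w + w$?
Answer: $\frac{1}{64} \approx 0.015625$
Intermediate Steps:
$C{\left(R,w \right)} = 2 w$
$Z{\left(M \right)} = \frac{1}{2 M}$
$Z^{2}{\left(-4 \right)} = \left(\frac{1}{2 \left(-4\right)}\right)^{2} = \left(\frac{1}{2} \left(- \frac{1}{4}\right)\right)^{2} = \left(- \frac{1}{8}\right)^{2} = \frac{1}{64}$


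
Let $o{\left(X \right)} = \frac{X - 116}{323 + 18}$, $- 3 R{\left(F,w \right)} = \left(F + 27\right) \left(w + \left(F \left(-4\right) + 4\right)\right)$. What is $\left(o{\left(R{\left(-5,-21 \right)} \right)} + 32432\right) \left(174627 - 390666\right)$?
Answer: $- \frac{77071383606}{11} \approx -7.0065 \cdot 10^{9}$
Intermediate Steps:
$R{\left(F,w \right)} = - \frac{\left(27 + F\right) \left(4 + w - 4 F\right)}{3}$ ($R{\left(F,w \right)} = - \frac{\left(F + 27\right) \left(w + \left(F \left(-4\right) + 4\right)\right)}{3} = - \frac{\left(27 + F\right) \left(w - \left(-4 + 4 F\right)\right)}{3} = - \frac{\left(27 + F\right) \left(4 + w - 4 F\right)}{3}$)
$o{\left(X \right)} = - \frac{116}{341} + \frac{X}{341}$ ($o{\left(X \right)} = \frac{-116 + X}{341} = \left(-116 + X\right) \frac{1}{341} = - \frac{116}{341} + \frac{X}{341}$)
$\left(o{\left(R{\left(-5,-21 \right)} \right)} + 32432\right) \left(174627 - 390666\right) = \left(\left(- \frac{116}{341} + \frac{-36 - -189 + \frac{4 \left(-5\right)^{2}}{3} + \frac{104}{3} \left(-5\right) - \left(- \frac{5}{3}\right) \left(-21\right)}{341}\right) + 32432\right) \left(174627 - 390666\right) = \left(\left(- \frac{116}{341} + \frac{-36 + 189 + \frac{4}{3} \cdot 25 - \frac{520}{3} - 35}{341}\right) + 32432\right) \left(-216039\right) = \left(\left(- \frac{116}{341} + \frac{-36 + 189 + \frac{100}{3} - \frac{520}{3} - 35}{341}\right) + 32432\right) \left(-216039\right) = \left(\left(- \frac{116}{341} + \frac{1}{341} \left(-22\right)\right) + 32432\right) \left(-216039\right) = \left(\left(- \frac{116}{341} - \frac{2}{31}\right) + 32432\right) \left(-216039\right) = \left(- \frac{138}{341} + 32432\right) \left(-216039\right) = \frac{11059174}{341} \left(-216039\right) = - \frac{77071383606}{11}$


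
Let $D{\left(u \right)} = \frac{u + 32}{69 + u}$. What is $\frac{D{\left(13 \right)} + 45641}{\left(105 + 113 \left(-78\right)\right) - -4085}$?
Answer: $- \frac{3742607}{379168} \approx -9.8706$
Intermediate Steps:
$D{\left(u \right)} = \frac{32 + u}{69 + u}$
$\frac{D{\left(13 \right)} + 45641}{\left(105 + 113 \left(-78\right)\right) - -4085} = \frac{\frac{32 + 13}{69 + 13} + 45641}{\left(105 + 113 \left(-78\right)\right) - -4085} = \frac{\frac{1}{82} \cdot 45 + 45641}{\left(105 - 8814\right) + \left(4150 - 65\right)} = \frac{\frac{1}{82} \cdot 45 + 45641}{-8709 + 4085} = \frac{\frac{45}{82} + 45641}{-4624} = \frac{3742607}{82} \left(- \frac{1}{4624}\right) = - \frac{3742607}{379168}$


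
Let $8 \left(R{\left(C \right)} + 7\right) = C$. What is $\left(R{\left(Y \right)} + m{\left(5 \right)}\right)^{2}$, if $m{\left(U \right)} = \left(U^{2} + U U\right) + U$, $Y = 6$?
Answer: $\frac{38025}{16} \approx 2376.6$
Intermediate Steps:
$R{\left(C \right)} = -7 + \frac{C}{8}$
$m{\left(U \right)} = U + 2 U^{2}$ ($m{\left(U \right)} = \left(U^{2} + U^{2}\right) + U = 2 U^{2} + U = U + 2 U^{2}$)
$\left(R{\left(Y \right)} + m{\left(5 \right)}\right)^{2} = \left(\left(-7 + \frac{1}{8} \cdot 6\right) + 5 \left(1 + 2 \cdot 5\right)\right)^{2} = \left(\left(-7 + \frac{3}{4}\right) + 5 \left(1 + 10\right)\right)^{2} = \left(- \frac{25}{4} + 5 \cdot 11\right)^{2} = \left(- \frac{25}{4} + 55\right)^{2} = \left(\frac{195}{4}\right)^{2} = \frac{38025}{16}$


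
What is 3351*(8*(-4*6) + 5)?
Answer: -626637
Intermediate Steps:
3351*(8*(-4*6) + 5) = 3351*(8*(-24) + 5) = 3351*(-192 + 5) = 3351*(-187) = -626637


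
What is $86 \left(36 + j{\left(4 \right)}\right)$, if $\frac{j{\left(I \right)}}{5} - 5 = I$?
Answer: $6966$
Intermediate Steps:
$j{\left(I \right)} = 25 + 5 I$
$86 \left(36 + j{\left(4 \right)}\right) = 86 \left(36 + \left(25 + 5 \cdot 4\right)\right) = 86 \left(36 + \left(25 + 20\right)\right) = 86 \left(36 + 45\right) = 86 \cdot 81 = 6966$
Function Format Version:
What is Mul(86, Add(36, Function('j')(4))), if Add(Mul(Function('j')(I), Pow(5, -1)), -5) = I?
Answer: 6966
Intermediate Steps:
Function('j')(I) = Add(25, Mul(5, I))
Mul(86, Add(36, Function('j')(4))) = Mul(86, Add(36, Add(25, Mul(5, 4)))) = Mul(86, Add(36, Add(25, 20))) = Mul(86, Add(36, 45)) = Mul(86, 81) = 6966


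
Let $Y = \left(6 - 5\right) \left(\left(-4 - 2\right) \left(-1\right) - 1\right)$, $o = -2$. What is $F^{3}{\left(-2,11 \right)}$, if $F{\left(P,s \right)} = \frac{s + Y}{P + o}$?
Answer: $-64$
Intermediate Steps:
$Y = 5$ ($Y = 1 \left(\left(-6\right) \left(-1\right) - 1\right) = 1 \left(6 - 1\right) = 1 \cdot 5 = 5$)
$F{\left(P,s \right)} = \frac{5 + s}{-2 + P}$ ($F{\left(P,s \right)} = \frac{s + 5}{P - 2} = \frac{5 + s}{-2 + P}$)
$F^{3}{\left(-2,11 \right)} = \left(\frac{5 + 11}{-2 - 2}\right)^{3} = \left(\frac{1}{-4} \cdot 16\right)^{3} = \left(\left(- \frac{1}{4}\right) 16\right)^{3} = \left(-4\right)^{3} = -64$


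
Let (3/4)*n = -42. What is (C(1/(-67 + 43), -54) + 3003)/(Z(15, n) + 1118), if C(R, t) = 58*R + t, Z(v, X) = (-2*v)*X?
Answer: 35359/33576 ≈ 1.0531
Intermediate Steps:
n = -56 (n = (4/3)*(-42) = -56)
Z(v, X) = -2*X*v
C(R, t) = t + 58*R
(C(1/(-67 + 43), -54) + 3003)/(Z(15, n) + 1118) = ((-54 + 58/(-67 + 43)) + 3003)/(-2*(-56)*15 + 1118) = ((-54 + 58/(-24)) + 3003)/(1680 + 1118) = ((-54 + 58*(-1/24)) + 3003)/2798 = ((-54 - 29/12) + 3003)*(1/2798) = (-677/12 + 3003)*(1/2798) = (35359/12)*(1/2798) = 35359/33576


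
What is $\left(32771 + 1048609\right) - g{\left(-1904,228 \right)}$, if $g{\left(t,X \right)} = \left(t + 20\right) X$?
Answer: $1510932$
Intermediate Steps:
$g{\left(t,X \right)} = X \left(20 + t\right)$ ($g{\left(t,X \right)} = \left(20 + t\right) X = X \left(20 + t\right)$)
$\left(32771 + 1048609\right) - g{\left(-1904,228 \right)} = \left(32771 + 1048609\right) - 228 \left(20 - 1904\right) = 1081380 - 228 \left(-1884\right) = 1081380 - -429552 = 1081380 + 429552 = 1510932$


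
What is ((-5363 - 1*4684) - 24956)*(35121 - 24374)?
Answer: -376177241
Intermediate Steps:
((-5363 - 1*4684) - 24956)*(35121 - 24374) = ((-5363 - 4684) - 24956)*10747 = (-10047 - 24956)*10747 = -35003*10747 = -376177241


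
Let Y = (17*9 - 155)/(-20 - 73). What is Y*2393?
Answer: 4786/93 ≈ 51.462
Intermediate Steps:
Y = 2/93 (Y = (153 - 155)/(-93) = -2*(-1/93) = 2/93 ≈ 0.021505)
Y*2393 = (2/93)*2393 = 4786/93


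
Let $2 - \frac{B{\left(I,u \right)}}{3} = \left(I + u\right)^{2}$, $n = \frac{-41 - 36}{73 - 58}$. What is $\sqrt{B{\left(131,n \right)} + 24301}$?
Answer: $\frac{i \sqrt{5224557}}{15} \approx 152.38 i$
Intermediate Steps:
$n = - \frac{77}{15} \approx -5.1333$
$B{\left(I,u \right)} = 6 - 3 \left(I + u\right)^{2}$
$\sqrt{B{\left(131,n \right)} + 24301} = \sqrt{\left(6 - 3 \left(131 - \frac{77}{15}\right)^{2}\right) + 24301} = \sqrt{\left(6 - 3 \left(\frac{1888}{15}\right)^{2}\right) + 24301} = \sqrt{\left(6 - \frac{3564544}{75}\right) + 24301} = \sqrt{- \frac{3564094}{75} + 24301} = \sqrt{- \frac{1741519}{75}} = \frac{i \sqrt{5224557}}{15}$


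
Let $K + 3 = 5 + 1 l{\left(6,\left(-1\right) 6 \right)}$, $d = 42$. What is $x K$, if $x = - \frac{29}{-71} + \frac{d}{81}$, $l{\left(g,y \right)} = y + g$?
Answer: $\frac{3554}{1917} \approx 1.8539$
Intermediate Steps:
$l{\left(g,y \right)} = g + y$
$x = \frac{1777}{1917}$ ($x = - \frac{29}{-71} + \frac{42}{81} = \left(-29\right) \left(- \frac{1}{71}\right) + 42 \cdot \frac{1}{81} = \frac{29}{71} + \frac{14}{27} = \frac{1777}{1917} \approx 0.92697$)
$K = 2$ ($K = -3 + \left(5 + 1 \left(6 - 6\right)\right) = -3 + \left(5 + 1 \cdot 0\right) = -3 + \left(5 + 0\right) = -3 + 5 = 2$)
$x K = \frac{1777}{1917} \cdot 2 = \frac{3554}{1917}$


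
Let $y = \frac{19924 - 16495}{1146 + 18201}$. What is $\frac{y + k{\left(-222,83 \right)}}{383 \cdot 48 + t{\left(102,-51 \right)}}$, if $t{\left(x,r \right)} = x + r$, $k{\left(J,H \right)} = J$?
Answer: $- \frac{95369}{7925821} \approx -0.012033$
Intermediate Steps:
$t{\left(x,r \right)} = r + x$
$y = \frac{1143}{6449}$ ($y = \frac{3429}{19347} = 3429 \cdot \frac{1}{19347} = \frac{1143}{6449} \approx 0.17724$)
$\frac{y + k{\left(-222,83 \right)}}{383 \cdot 48 + t{\left(102,-51 \right)}} = \frac{\frac{1143}{6449} - 222}{383 \cdot 48 + \left(-51 + 102\right)} = - \frac{1430535}{6449 \left(18384 + 51\right)} = - \frac{1430535}{6449 \cdot 18435} = \left(- \frac{1430535}{6449}\right) \frac{1}{18435} = - \frac{95369}{7925821}$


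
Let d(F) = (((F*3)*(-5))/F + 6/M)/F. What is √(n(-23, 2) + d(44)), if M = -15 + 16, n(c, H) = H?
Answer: √869/22 ≈ 1.3399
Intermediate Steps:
M = 1
d(F) = -9/F (d(F) = (((F*3)*(-5))/F + 6/1)/F = (((3*F)*(-5))/F + 6*1)/F = ((-15*F)/F + 6)/F = (-15 + 6)/F = -9/F)
√(n(-23, 2) + d(44)) = √(2 - 9/44) = √(79/44) = √869/22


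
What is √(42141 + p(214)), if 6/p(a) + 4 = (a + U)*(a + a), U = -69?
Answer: 3*√1126963636323/15514 ≈ 205.28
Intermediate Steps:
p(a) = 6/(-4 + 2*a*(-69 + a)) (p(a) = 6/(-4 + (a - 69)*(a + a)) = 6/(-4 + (-69 + a)*(2*a)) = 6/(-4 + 2*a*(-69 + a)))
√(42141 + p(214)) = √(42141 + 3/(-2 + 214² - 69*214)) = √(42141 + 3/(-2 + 45796 - 14766)) = √(42141 + 3/31028) = √(1307550951/31028) = 3*√1126963636323/15514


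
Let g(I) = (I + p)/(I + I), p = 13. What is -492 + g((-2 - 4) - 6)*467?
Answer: -12275/24 ≈ -511.46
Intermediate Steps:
g(I) = (13 + I)/(2*I) (g(I) = (I + 13)/(I + I) = (13 + I)/((2*I)) = (13 + I)*(1/(2*I)) = (13 + I)/(2*I))
-492 + g((-2 - 4) - 6)*467 = -492 + ((13 + ((-2 - 4) - 6))/(2*((-2 - 4) - 6)))*467 = -492 + ((13 + (-6 - 6))/(2*(-6 - 6)))*467 = -492 + ((½)*(13 - 12)/(-12))*467 = -492 + ((½)*(-1/12)*1)*467 = -492 - 1/24*467 = -492 - 467/24 = -12275/24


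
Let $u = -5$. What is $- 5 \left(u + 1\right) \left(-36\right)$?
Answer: $-720$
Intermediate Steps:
$- 5 \left(u + 1\right) \left(-36\right) = - 5 \left(-5 + 1\right) \left(-36\right) = \left(-5\right) \left(-4\right) \left(-36\right) = 20 \left(-36\right) = -720$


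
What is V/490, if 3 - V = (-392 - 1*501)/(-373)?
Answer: 113/91385 ≈ 0.0012365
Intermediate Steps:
V = 226/373 (V = 3 - (-392 - 1*501)/(-373) = 3 - (-392 - 501)*(-1)/373 = 3 - (-893)*(-1)/373 = 3 - 1*893/373 = 3 - 893/373 = 226/373 ≈ 0.60590)
V/490 = (226/373)/490 = (226/373)*(1/490) = 113/91385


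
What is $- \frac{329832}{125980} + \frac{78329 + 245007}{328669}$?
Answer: $- \frac{16917921082}{10351430155} \approx -1.6344$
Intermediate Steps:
$- \frac{329832}{125980} + \frac{78329 + 245007}{328669} = \left(-329832\right) \frac{1}{125980} + 323336 \cdot \frac{1}{328669} = - \frac{82458}{31495} + \frac{323336}{328669} = - \frac{16917921082}{10351430155}$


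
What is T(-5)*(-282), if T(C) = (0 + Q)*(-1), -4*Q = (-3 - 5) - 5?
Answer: 1833/2 ≈ 916.50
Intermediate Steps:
Q = 13/4 (Q = -((-3 - 5) - 5)/4 = -(-8 - 5)/4 = -1/4*(-13) = 13/4 ≈ 3.2500)
T(C) = -13/4 (T(C) = (0 + 13/4)*(-1) = (13/4)*(-1) = -13/4)
T(-5)*(-282) = -13/4*(-282) = 1833/2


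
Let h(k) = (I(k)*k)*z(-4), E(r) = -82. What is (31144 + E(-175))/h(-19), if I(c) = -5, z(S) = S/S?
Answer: 31062/95 ≈ 326.97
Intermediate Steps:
z(S) = 1
h(k) = -5*k (h(k) = -5*k*1 = -5*k)
(31144 + E(-175))/h(-19) = (31144 - 82)/((-5*(-19))) = 31062/95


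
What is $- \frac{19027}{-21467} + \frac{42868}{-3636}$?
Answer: $- \frac{212766296}{19513503} \approx -10.904$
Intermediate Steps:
$- \frac{19027}{-21467} + \frac{42868}{-3636} = \left(-19027\right) \left(- \frac{1}{21467}\right) + 42868 \left(- \frac{1}{3636}\right) = \frac{19027}{21467} - \frac{10717}{909} = - \frac{212766296}{19513503}$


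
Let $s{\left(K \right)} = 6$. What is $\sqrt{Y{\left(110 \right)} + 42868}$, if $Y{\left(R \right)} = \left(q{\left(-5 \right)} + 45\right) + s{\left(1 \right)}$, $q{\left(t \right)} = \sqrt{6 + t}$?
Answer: $2 \sqrt{10730} \approx 207.17$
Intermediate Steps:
$Y{\left(R \right)} = 52$ ($Y{\left(R \right)} = \left(\sqrt{6 - 5} + 45\right) + 6 = \left(\sqrt{1} + 45\right) + 6 = \left(1 + 45\right) + 6 = 46 + 6 = 52$)
$\sqrt{Y{\left(110 \right)} + 42868} = \sqrt{52 + 42868} = \sqrt{42920} = 2 \sqrt{10730}$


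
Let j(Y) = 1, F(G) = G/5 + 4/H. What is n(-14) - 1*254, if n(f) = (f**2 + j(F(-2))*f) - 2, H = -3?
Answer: -74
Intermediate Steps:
F(G) = -4/3 + G/5 (F(G) = G/5 + 4/(-3) = G*(1/5) + 4*(-1/3) = G/5 - 4/3 = -4/3 + G/5)
n(f) = -2 + f + f**2 (n(f) = (f**2 + 1*f) - 2 = (f**2 + f) - 2 = (f + f**2) - 2 = -2 + f + f**2)
n(-14) - 1*254 = (-2 - 14 + (-14)**2) - 1*254 = (-2 - 14 + 196) - 254 = 180 - 254 = -74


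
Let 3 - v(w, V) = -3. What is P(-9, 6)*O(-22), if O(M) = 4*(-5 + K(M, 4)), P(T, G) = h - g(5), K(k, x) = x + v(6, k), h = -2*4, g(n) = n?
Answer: -260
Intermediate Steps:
v(w, V) = 6 (v(w, V) = 3 - 1*(-3) = 3 + 3 = 6)
h = -8
K(k, x) = 6 + x (K(k, x) = x + 6 = 6 + x)
P(T, G) = -13 (P(T, G) = -8 - 1*5 = -8 - 5 = -13)
O(M) = 20 (O(M) = 4*(-5 + (6 + 4)) = 4*(-5 + 10) = 4*5 = 20)
P(-9, 6)*O(-22) = -13*20 = -260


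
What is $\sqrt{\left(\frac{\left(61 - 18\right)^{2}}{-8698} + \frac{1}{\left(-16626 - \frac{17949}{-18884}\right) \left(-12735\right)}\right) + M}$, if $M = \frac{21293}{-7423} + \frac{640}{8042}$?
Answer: $\frac{i \sqrt{14372596806848200482298224333565927974934923366}}{69198641159611729443210} \approx 1.7325 i$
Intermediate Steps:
$M = - \frac{83243793}{29847883}$ ($M = 21293 \left(- \frac{1}{7423}\right) + 640 \cdot \frac{1}{8042} = - \frac{21293}{7423} + \frac{320}{4021} = - \frac{83243793}{29847883} \approx -2.7889$)
$\sqrt{\left(\frac{\left(61 - 18\right)^{2}}{-8698} + \frac{1}{\left(-16626 - \frac{17949}{-18884}\right) \left(-12735\right)}\right) + M} = \sqrt{\left(\frac{\left(61 - 18\right)^{2}}{-8698} + \frac{1}{\left(-16626 - \frac{17949}{-18884}\right) \left(-12735\right)}\right) - \frac{83243793}{29847883}} = \sqrt{\left(43^{2} \left(- \frac{1}{8698}\right) + \frac{1}{-16626 - - \frac{17949}{18884}} \left(- \frac{1}{12735}\right)\right) - \frac{83243793}{29847883}} = \sqrt{\left(1849 \left(- \frac{1}{8698}\right) + \frac{1}{-16626 + \frac{17949}{18884}} \left(- \frac{1}{12735}\right)\right) - \frac{83243793}{29847883}} = \sqrt{\left(- \frac{1849}{8698} + \frac{1}{- \frac{313947435}{18884}} \left(- \frac{1}{12735}\right)\right) - \frac{83243793}{29847883}} = \sqrt{\left(- \frac{1849}{8698} - - \frac{18884}{3998120584725}\right) - \frac{83243793}{29847883}} = \sqrt{\left(- \frac{1849}{8698} + \frac{18884}{3998120584725}\right) - \frac{83243793}{29847883}} = \sqrt{- \frac{7392524796903493}{34775652845938050} - \frac{83243793}{29847883}} = \sqrt{- \frac{3115508462159702146378969}{1037979617394175941648150}} = \frac{i \sqrt{14372596806848200482298224333565927974934923366}}{69198641159611729443210}$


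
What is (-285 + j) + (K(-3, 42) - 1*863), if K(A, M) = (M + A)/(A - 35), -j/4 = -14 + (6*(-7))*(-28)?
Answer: -220287/38 ≈ -5797.0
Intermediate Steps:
j = -4648 (j = -4*(-14 + (6*(-7))*(-28)) = -4*(-14 - 42*(-28)) = -4*(-14 + 1176) = -4*1162 = -4648)
K(A, M) = (A + M)/(-35 + A)
(-285 + j) + (K(-3, 42) - 1*863) = (-285 - 4648) + ((-3 + 42)/(-35 - 3) - 1*863) = -4933 + (39/(-38) - 863) = -4933 + (-1/38*39 - 863) = -4933 + (-39/38 - 863) = -4933 - 32833/38 = -220287/38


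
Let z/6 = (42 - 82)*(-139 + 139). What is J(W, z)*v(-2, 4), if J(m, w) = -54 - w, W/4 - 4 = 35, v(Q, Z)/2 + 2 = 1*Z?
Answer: -216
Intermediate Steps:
v(Q, Z) = -4 + 2*Z (v(Q, Z) = -4 + 2*(1*Z) = -4 + 2*Z)
W = 156 (W = 16 + 4*35 = 16 + 140 = 156)
z = 0 (z = 6*((42 - 82)*(-139 + 139)) = 6*(-40*0) = 6*0 = 0)
J(W, z)*v(-2, 4) = (-54 - 1*0)*(-4 + 2*4) = (-54 + 0)*(-4 + 8) = -54*4 = -216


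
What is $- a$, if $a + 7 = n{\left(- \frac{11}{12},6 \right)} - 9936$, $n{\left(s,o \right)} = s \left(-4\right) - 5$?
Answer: $\frac{29833}{3} \approx 9944.3$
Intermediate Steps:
$n{\left(s,o \right)} = -5 - 4 s$ ($n{\left(s,o \right)} = - 4 s - 5 = -5 - 4 s$)
$a = - \frac{29833}{3}$ ($a = -7 - \left(9941 + 4 \left(-11\right) \frac{1}{12}\right) = -7 - \frac{29812}{3} = - \frac{29833}{3} \approx -9944.3$)
$- a = \left(-1\right) \left(- \frac{29833}{3}\right) = \frac{29833}{3}$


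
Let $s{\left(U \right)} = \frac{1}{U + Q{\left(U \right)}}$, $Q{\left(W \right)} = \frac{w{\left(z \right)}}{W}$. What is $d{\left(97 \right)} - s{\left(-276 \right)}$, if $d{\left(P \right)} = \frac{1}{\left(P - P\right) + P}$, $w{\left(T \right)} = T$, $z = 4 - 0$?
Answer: $\frac{25738}{1847365} \approx 0.013932$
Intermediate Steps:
$z = 4$ ($z = 4 + 0 = 4$)
$Q{\left(W \right)} = \frac{4}{W}$
$d{\left(P \right)} = \frac{1}{P}$ ($d{\left(P \right)} = \frac{1}{0 + P} = \frac{1}{P}$)
$s{\left(U \right)} = \frac{1}{U + \frac{4}{U}}$
$d{\left(97 \right)} - s{\left(-276 \right)} = \frac{1}{97} - - \frac{276}{4 + \left(-276\right)^{2}} = \frac{1}{97} - - \frac{276}{4 + 76176} = \frac{1}{97} - - \frac{276}{76180} = \frac{1}{97} - \left(-276\right) \frac{1}{76180} = \frac{1}{97} - - \frac{69}{19045} = \frac{1}{97} + \frac{69}{19045} = \frac{25738}{1847365}$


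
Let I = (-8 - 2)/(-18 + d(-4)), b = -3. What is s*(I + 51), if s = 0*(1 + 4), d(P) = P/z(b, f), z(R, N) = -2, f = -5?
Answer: 0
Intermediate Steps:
d(P) = -P/2 (d(P) = P/(-2) = P*(-1/2) = -P/2)
s = 0 (s = 0*5 = 0)
I = 5/8 (I = (-8 - 2)/(-18 - 1/2*(-4)) = -10/(-18 + 2) = -10/(-16) = -10*(-1/16) = 5/8 ≈ 0.62500)
s*(I + 51) = 0*(5/8 + 51) = 0*(413/8) = 0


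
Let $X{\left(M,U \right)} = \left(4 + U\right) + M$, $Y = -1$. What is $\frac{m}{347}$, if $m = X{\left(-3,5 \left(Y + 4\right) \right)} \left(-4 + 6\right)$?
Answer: $\frac{32}{347} \approx 0.092219$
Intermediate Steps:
$X{\left(M,U \right)} = 4 + M + U$
$m = 32$ ($m = \left(4 - 3 + 5 \left(-1 + 4\right)\right) \left(-4 + 6\right) = \left(4 - 3 + 5 \cdot 3\right) 2 = \left(4 - 3 + 15\right) 2 = 16 \cdot 2 = 32$)
$\frac{m}{347} = \frac{1}{347} \cdot 32 = \frac{32}{347}$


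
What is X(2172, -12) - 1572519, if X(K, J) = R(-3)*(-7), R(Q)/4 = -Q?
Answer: -1572603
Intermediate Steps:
R(Q) = -4*Q (R(Q) = 4*(-Q) = -4*Q)
X(K, J) = -84 (X(K, J) = -4*(-3)*(-7) = 12*(-7) = -84)
X(2172, -12) - 1572519 = -84 - 1572519 = -1572603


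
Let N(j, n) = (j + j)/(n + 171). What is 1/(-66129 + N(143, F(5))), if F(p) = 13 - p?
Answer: -179/11836805 ≈ -1.5122e-5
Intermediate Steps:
N(j, n) = 2*j/(171 + n) (N(j, n) = (2*j)/(171 + n) = 2*j/(171 + n))
1/(-66129 + N(143, F(5))) = 1/(-66129 + 2*143/(171 + (13 - 1*5))) = 1/(-66129 + 2*143/(171 + (13 - 5))) = 1/(-66129 + 2*143/(171 + 8)) = 1/(-66129 + 2*143/179) = 1/(-66129 + 2*143*(1/179)) = 1/(-66129 + 286/179) = 1/(-11836805/179) = -179/11836805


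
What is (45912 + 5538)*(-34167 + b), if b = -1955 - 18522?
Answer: -2811433800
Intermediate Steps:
b = -20477
(45912 + 5538)*(-34167 + b) = (45912 + 5538)*(-34167 - 20477) = 51450*(-54644) = -2811433800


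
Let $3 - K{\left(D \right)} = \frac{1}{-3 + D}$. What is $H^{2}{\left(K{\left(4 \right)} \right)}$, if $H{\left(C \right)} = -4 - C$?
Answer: $36$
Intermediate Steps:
$K{\left(D \right)} = 3 - \frac{1}{-3 + D}$
$H^{2}{\left(K{\left(4 \right)} \right)} = \left(-4 - \frac{-10 + 3 \cdot 4}{-3 + 4}\right)^{2} = \left(-4 - \frac{-10 + 12}{1}\right)^{2} = \left(-4 - 1 \cdot 2\right)^{2} = \left(-4 - 2\right)^{2} = \left(-6\right)^{2} = 36$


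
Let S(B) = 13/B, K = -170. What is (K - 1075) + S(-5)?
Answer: -6238/5 ≈ -1247.6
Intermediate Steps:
(K - 1075) + S(-5) = (-170 - 1075) + 13/(-5) = -1245 + 13*(-⅕) = -1245 - 13/5 = -6238/5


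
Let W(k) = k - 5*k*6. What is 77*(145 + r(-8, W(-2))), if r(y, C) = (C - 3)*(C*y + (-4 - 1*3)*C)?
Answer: -3673285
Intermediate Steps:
W(k) = -29*k (W(k) = k - 30*k = -29*k)
r(y, C) = (-3 + C)*(-7*C + C*y) (r(y, C) = (-3 + C)*(C*y + (-4 - 3)*C) = (-3 + C)*(C*y - 7*C) = (-3 + C)*(-7*C + C*y))
77*(145 + r(-8, W(-2))) = 77*(145 + (-29*(-2))*(21 - (-203)*(-2) - 3*(-8) - 29*(-2)*(-8))) = 77*(145 + 58*(21 - 7*58 + 24 + 58*(-8))) = 77*(145 + 58*(21 - 406 + 24 - 464)) = 77*(145 + 58*(-825)) = 77*(145 - 47850) = 77*(-47705) = -3673285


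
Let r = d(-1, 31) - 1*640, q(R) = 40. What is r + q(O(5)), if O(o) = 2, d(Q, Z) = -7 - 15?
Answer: -622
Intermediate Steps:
d(Q, Z) = -22
r = -662 (r = -22 - 1*640 = -22 - 640 = -662)
r + q(O(5)) = -662 + 40 = -622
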